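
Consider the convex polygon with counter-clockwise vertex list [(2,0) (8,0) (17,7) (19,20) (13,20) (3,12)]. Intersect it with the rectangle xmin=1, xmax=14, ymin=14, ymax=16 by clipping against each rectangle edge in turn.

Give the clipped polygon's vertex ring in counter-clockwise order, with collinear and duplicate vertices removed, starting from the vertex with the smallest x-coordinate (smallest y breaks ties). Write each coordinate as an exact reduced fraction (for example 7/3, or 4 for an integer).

1. After x ≥ 1: [(2,0) (8,0) (17,7) (19,20) (13,20) (3,12)]
2. After x ≤ 14: [(2,0) (8,0) (14,14/3) (14,20) (13,20) (3,12)]
3. After y ≥ 14: [(14,14) (14,20) (13,20) (11/2,14)]
4. After y ≤ 16: [(14,14) (14,16) (8,16) (11/2,14)]
5. Canonical ring: [(11/2,14) (14,14) (14,16) (8,16)]

Clipped polygon: [(11/2,14) (14,14) (14,16) (8,16)]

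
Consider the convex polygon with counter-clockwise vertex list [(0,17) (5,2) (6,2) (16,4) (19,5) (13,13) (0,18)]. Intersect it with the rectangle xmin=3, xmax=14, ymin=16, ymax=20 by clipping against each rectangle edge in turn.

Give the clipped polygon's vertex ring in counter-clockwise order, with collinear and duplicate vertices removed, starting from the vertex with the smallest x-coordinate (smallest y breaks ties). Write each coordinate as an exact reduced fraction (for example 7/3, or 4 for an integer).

Clipped polygon: [(3,16) (26/5,16) (3,219/13)]

1. After x ≥ 3: [(3,8) (5,2) (6,2) (16,4) (19,5) (13,13) (3,219/13)]
2. After x ≤ 14: [(3,8) (5,2) (6,2) (14,18/5) (14,35/3) (13,13) (3,219/13)]
3. After y ≥ 16: [(3,16) (26/5,16) (3,219/13)]
4. After y ≤ 20: [(3,16) (26/5,16) (3,219/13)]
5. Canonical ring: [(3,16) (26/5,16) (3,219/13)]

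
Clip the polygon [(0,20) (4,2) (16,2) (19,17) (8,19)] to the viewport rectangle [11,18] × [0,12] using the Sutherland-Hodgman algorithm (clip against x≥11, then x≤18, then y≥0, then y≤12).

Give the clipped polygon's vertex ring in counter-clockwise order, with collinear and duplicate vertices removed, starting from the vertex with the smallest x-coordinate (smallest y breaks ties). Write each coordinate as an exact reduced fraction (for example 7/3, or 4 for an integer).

Clipped polygon: [(11,2) (16,2) (18,12) (11,12)]

1. After x ≥ 11: [(11,2) (16,2) (19,17) (11,203/11)]
2. After x ≤ 18: [(11,2) (16,2) (18,12) (18,189/11) (11,203/11)]
3. After y ≥ 0: [(11,2) (16,2) (18,12) (18,189/11) (11,203/11)]
4. After y ≤ 12: [(11,12) (11,2) (16,2) (18,12) (18,12)]
5. Canonical ring: [(11,2) (16,2) (18,12) (11,12)]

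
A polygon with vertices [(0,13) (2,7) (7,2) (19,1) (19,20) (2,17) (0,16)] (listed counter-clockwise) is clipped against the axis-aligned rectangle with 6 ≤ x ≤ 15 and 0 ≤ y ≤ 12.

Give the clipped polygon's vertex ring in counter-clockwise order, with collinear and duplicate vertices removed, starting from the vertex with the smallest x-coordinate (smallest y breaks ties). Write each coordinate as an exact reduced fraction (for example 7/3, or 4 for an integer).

Clipped polygon: [(6,3) (7,2) (15,4/3) (15,12) (6,12)]

1. After x ≥ 6: [(6,3) (7,2) (19,1) (19,20) (6,301/17)]
2. After x ≤ 15: [(6,3) (7,2) (15,4/3) (15,328/17) (6,301/17)]
3. After y ≥ 0: [(6,3) (7,2) (15,4/3) (15,328/17) (6,301/17)]
4. After y ≤ 12: [(6,12) (6,3) (7,2) (15,4/3) (15,12)]
5. Canonical ring: [(6,3) (7,2) (15,4/3) (15,12) (6,12)]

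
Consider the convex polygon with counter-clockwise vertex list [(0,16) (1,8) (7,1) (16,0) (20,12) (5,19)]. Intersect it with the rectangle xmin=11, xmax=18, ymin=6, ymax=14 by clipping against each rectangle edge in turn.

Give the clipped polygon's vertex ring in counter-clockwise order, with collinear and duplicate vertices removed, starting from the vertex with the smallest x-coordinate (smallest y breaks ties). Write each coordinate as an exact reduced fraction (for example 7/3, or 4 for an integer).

Clipped polygon: [(11,6) (18,6) (18,194/15) (110/7,14) (11,14)]

1. After x ≥ 11: [(11,5/9) (16,0) (20,12) (11,81/5)]
2. After x ≤ 18: [(11,5/9) (16,0) (18,6) (18,194/15) (11,81/5)]
3. After y ≥ 6: [(11,6) (18,6) (18,6) (18,194/15) (11,81/5)]
4. After y ≤ 14: [(11,14) (11,6) (18,6) (18,6) (18,194/15) (110/7,14)]
5. Canonical ring: [(11,6) (18,6) (18,194/15) (110/7,14) (11,14)]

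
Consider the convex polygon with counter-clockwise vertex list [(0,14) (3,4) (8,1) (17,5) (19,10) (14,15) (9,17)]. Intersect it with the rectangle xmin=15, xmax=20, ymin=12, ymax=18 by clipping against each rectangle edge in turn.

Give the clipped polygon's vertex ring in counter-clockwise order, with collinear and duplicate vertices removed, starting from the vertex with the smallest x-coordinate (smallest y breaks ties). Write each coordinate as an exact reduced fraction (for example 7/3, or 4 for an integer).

1. After x ≥ 15: [(15,37/9) (17,5) (19,10) (15,14)]
2. After x ≤ 20: [(15,37/9) (17,5) (19,10) (15,14)]
3. After y ≥ 12: [(15,12) (17,12) (15,14)]
4. After y ≤ 18: [(15,12) (17,12) (15,14)]
5. Canonical ring: [(15,12) (17,12) (15,14)]

Clipped polygon: [(15,12) (17,12) (15,14)]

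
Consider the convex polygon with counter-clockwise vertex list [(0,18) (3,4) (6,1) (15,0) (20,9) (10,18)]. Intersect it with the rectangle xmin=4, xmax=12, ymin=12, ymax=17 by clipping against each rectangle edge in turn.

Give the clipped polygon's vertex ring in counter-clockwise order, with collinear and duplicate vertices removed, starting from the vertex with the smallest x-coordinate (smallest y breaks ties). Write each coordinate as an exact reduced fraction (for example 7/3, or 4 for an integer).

Clipped polygon: [(4,12) (12,12) (12,81/5) (100/9,17) (4,17)]

1. After x ≥ 4: [(4,18) (4,3) (6,1) (15,0) (20,9) (10,18)]
2. After x ≤ 12: [(4,18) (4,3) (6,1) (12,1/3) (12,81/5) (10,18)]
3. After y ≥ 12: [(4,18) (4,12) (12,12) (12,81/5) (10,18)]
4. After y ≤ 17: [(4,17) (4,12) (12,12) (12,81/5) (100/9,17)]
5. Canonical ring: [(4,12) (12,12) (12,81/5) (100/9,17) (4,17)]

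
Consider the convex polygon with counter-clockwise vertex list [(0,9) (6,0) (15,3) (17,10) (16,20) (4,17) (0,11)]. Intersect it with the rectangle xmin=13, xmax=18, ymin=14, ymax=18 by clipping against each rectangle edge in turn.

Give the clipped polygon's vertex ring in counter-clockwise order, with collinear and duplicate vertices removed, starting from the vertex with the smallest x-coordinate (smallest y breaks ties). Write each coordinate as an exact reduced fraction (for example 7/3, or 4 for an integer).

1. After x ≥ 13: [(13,7/3) (15,3) (17,10) (16,20) (13,77/4)]
2. After x ≤ 18: [(13,7/3) (15,3) (17,10) (16,20) (13,77/4)]
3. After y ≥ 14: [(13,14) (83/5,14) (16,20) (13,77/4)]
4. After y ≤ 18: [(13,18) (13,14) (83/5,14) (81/5,18)]
5. Canonical ring: [(13,14) (83/5,14) (81/5,18) (13,18)]

Clipped polygon: [(13,14) (83/5,14) (81/5,18) (13,18)]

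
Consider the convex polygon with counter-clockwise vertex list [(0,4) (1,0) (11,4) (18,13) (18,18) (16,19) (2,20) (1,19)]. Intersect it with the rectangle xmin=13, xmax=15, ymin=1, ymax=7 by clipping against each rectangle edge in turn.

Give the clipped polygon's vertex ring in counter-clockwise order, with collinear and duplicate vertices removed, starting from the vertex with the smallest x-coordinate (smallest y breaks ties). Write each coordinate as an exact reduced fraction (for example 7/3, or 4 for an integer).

1. After x ≥ 13: [(13,46/7) (18,13) (18,18) (16,19) (13,269/14)]
2. After x ≤ 15: [(13,46/7) (15,64/7) (15,267/14) (13,269/14)]
3. After y ≥ 1: [(13,46/7) (15,64/7) (15,267/14) (13,269/14)]
4. After y ≤ 7: [(13,7) (13,46/7) (40/3,7)]
5. Canonical ring: [(13,46/7) (40/3,7) (13,7)]

Clipped polygon: [(13,46/7) (40/3,7) (13,7)]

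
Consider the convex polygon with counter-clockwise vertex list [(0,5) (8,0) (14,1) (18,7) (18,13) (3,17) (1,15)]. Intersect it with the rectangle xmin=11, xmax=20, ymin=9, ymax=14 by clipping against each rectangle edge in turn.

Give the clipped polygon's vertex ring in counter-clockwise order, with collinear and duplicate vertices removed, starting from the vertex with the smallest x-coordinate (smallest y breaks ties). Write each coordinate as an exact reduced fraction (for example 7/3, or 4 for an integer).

1. After x ≥ 11: [(11,1/2) (14,1) (18,7) (18,13) (11,223/15)]
2. After x ≤ 20: [(11,1/2) (14,1) (18,7) (18,13) (11,223/15)]
3. After y ≥ 9: [(11,9) (18,9) (18,13) (11,223/15)]
4. After y ≤ 14: [(11,14) (11,9) (18,9) (18,13) (57/4,14)]
5. Canonical ring: [(11,9) (18,9) (18,13) (57/4,14) (11,14)]

Clipped polygon: [(11,9) (18,9) (18,13) (57/4,14) (11,14)]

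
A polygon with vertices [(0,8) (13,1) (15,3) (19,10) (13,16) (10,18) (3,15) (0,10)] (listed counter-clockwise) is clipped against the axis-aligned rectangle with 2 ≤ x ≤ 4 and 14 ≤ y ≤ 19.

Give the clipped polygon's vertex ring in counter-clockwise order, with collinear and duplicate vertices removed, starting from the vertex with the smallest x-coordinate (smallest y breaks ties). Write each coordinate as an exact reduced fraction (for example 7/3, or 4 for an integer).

Clipped polygon: [(12/5,14) (4,14) (4,108/7) (3,15)]

1. After x ≥ 2: [(2,90/13) (13,1) (15,3) (19,10) (13,16) (10,18) (3,15) (2,40/3)]
2. After x ≤ 4: [(2,90/13) (4,76/13) (4,108/7) (3,15) (2,40/3)]
3. After y ≥ 14: [(4,14) (4,108/7) (3,15) (12/5,14)]
4. After y ≤ 19: [(4,14) (4,108/7) (3,15) (12/5,14)]
5. Canonical ring: [(12/5,14) (4,14) (4,108/7) (3,15)]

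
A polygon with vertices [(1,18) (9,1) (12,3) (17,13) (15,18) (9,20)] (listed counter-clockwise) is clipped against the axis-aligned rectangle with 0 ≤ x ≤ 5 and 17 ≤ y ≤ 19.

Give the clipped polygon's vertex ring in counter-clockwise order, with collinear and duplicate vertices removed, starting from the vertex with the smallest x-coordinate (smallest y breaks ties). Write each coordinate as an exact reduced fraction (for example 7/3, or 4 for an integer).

Clipped polygon: [(1,18) (25/17,17) (5,17) (5,19)]

1. After x ≥ 0: [(1,18) (9,1) (12,3) (17,13) (15,18) (9,20)]
2. After x ≤ 5: [(5,19) (1,18) (5,19/2)]
3. After y ≥ 17: [(5,17) (5,19) (1,18) (25/17,17)]
4. After y ≤ 19: [(5,17) (5,19) (1,18) (25/17,17)]
5. Canonical ring: [(1,18) (25/17,17) (5,17) (5,19)]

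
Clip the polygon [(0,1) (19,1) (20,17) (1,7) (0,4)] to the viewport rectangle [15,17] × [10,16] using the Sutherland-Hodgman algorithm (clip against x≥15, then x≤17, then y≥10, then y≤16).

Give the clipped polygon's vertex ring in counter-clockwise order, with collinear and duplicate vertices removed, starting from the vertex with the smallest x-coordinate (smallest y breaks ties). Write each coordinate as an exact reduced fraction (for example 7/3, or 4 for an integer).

Clipped polygon: [(15,10) (17,10) (17,293/19) (15,273/19)]

1. After x ≥ 15: [(15,1) (19,1) (20,17) (15,273/19)]
2. After x ≤ 17: [(15,1) (17,1) (17,293/19) (15,273/19)]
3. After y ≥ 10: [(15,10) (17,10) (17,293/19) (15,273/19)]
4. After y ≤ 16: [(15,10) (17,10) (17,293/19) (15,273/19)]
5. Canonical ring: [(15,10) (17,10) (17,293/19) (15,273/19)]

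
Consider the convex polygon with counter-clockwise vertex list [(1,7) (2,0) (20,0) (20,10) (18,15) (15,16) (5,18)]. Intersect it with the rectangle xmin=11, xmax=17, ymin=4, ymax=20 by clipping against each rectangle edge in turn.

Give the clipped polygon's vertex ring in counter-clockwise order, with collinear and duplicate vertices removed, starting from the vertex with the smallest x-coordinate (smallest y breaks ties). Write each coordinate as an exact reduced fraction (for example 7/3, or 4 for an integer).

Clipped polygon: [(11,4) (17,4) (17,46/3) (15,16) (11,84/5)]

1. After x ≥ 11: [(11,0) (20,0) (20,10) (18,15) (15,16) (11,84/5)]
2. After x ≤ 17: [(11,0) (17,0) (17,46/3) (15,16) (11,84/5)]
3. After y ≥ 4: [(11,4) (17,4) (17,46/3) (15,16) (11,84/5)]
4. After y ≤ 20: [(11,4) (17,4) (17,46/3) (15,16) (11,84/5)]
5. Canonical ring: [(11,4) (17,4) (17,46/3) (15,16) (11,84/5)]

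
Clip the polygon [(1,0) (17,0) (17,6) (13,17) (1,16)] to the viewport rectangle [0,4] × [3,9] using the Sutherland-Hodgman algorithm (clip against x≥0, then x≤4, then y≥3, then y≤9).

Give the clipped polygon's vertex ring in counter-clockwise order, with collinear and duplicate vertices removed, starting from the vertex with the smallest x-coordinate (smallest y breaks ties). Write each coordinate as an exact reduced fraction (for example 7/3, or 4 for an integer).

1. After x ≥ 0: [(1,0) (17,0) (17,6) (13,17) (1,16)]
2. After x ≤ 4: [(1,0) (4,0) (4,65/4) (1,16)]
3. After y ≥ 3: [(1,3) (4,3) (4,65/4) (1,16)]
4. After y ≤ 9: [(1,9) (1,3) (4,3) (4,9)]
5. Canonical ring: [(1,3) (4,3) (4,9) (1,9)]

Clipped polygon: [(1,3) (4,3) (4,9) (1,9)]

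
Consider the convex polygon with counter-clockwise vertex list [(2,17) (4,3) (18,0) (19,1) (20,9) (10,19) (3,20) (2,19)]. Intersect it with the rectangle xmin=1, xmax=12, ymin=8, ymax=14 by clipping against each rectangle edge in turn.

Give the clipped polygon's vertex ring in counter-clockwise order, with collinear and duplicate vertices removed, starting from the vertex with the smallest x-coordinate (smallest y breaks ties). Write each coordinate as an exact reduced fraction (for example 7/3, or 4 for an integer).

Clipped polygon: [(17/7,14) (23/7,8) (12,8) (12,14)]

1. After x ≥ 1: [(2,17) (4,3) (18,0) (19,1) (20,9) (10,19) (3,20) (2,19)]
2. After x ≤ 12: [(2,17) (4,3) (12,9/7) (12,17) (10,19) (3,20) (2,19)]
3. After y ≥ 8: [(2,17) (23/7,8) (12,8) (12,17) (10,19) (3,20) (2,19)]
4. After y ≤ 14: [(17/7,14) (23/7,8) (12,8) (12,14)]
5. Canonical ring: [(17/7,14) (23/7,8) (12,8) (12,14)]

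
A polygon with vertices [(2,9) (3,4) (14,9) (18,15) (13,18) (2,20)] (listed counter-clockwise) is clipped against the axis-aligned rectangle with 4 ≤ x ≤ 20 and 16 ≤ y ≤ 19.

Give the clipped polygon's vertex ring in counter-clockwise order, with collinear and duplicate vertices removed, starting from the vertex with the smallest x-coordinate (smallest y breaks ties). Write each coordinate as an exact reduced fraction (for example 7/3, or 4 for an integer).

Clipped polygon: [(4,16) (49/3,16) (13,18) (15/2,19) (4,19)]

1. After x ≥ 4: [(4,49/11) (14,9) (18,15) (13,18) (4,216/11)]
2. After x ≤ 20: [(4,49/11) (14,9) (18,15) (13,18) (4,216/11)]
3. After y ≥ 16: [(4,16) (49/3,16) (13,18) (4,216/11)]
4. After y ≤ 19: [(4,19) (4,16) (49/3,16) (13,18) (15/2,19)]
5. Canonical ring: [(4,16) (49/3,16) (13,18) (15/2,19) (4,19)]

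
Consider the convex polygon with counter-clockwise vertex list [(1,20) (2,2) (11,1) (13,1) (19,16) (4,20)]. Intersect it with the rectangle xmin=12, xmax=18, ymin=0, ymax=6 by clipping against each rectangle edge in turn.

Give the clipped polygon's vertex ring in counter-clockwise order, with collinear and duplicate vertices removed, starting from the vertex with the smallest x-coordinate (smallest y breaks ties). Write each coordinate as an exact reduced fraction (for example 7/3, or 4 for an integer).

Clipped polygon: [(12,1) (13,1) (15,6) (12,6)]

1. After x ≥ 12: [(12,1) (13,1) (19,16) (12,268/15)]
2. After x ≤ 18: [(12,1) (13,1) (18,27/2) (18,244/15) (12,268/15)]
3. After y ≥ 0: [(12,1) (13,1) (18,27/2) (18,244/15) (12,268/15)]
4. After y ≤ 6: [(12,6) (12,1) (13,1) (15,6)]
5. Canonical ring: [(12,1) (13,1) (15,6) (12,6)]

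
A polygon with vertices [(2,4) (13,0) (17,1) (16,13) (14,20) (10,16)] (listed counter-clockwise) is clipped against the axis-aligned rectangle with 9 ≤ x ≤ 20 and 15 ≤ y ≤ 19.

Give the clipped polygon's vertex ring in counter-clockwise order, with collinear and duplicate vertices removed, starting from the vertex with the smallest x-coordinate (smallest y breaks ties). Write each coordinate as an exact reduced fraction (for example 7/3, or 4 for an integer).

Clipped polygon: [(28/3,15) (108/7,15) (100/7,19) (13,19) (10,16)]

1. After x ≥ 9: [(9,29/2) (9,16/11) (13,0) (17,1) (16,13) (14,20) (10,16)]
2. After x ≤ 20: [(9,29/2) (9,16/11) (13,0) (17,1) (16,13) (14,20) (10,16)]
3. After y ≥ 15: [(28/3,15) (108/7,15) (14,20) (10,16)]
4. After y ≤ 19: [(28/3,15) (108/7,15) (100/7,19) (13,19) (10,16)]
5. Canonical ring: [(28/3,15) (108/7,15) (100/7,19) (13,19) (10,16)]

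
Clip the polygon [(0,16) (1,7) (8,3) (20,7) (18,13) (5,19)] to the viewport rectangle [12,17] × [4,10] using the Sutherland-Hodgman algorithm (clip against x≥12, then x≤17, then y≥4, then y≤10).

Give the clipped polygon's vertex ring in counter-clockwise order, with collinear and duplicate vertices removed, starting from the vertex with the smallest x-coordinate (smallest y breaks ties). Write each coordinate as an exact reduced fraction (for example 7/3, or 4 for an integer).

1. After x ≥ 12: [(12,13/3) (20,7) (18,13) (12,205/13)]
2. After x ≤ 17: [(12,13/3) (17,6) (17,175/13) (12,205/13)]
3. After y ≥ 4: [(12,13/3) (17,6) (17,175/13) (12,205/13)]
4. After y ≤ 10: [(12,10) (12,13/3) (17,6) (17,10)]
5. Canonical ring: [(12,13/3) (17,6) (17,10) (12,10)]

Clipped polygon: [(12,13/3) (17,6) (17,10) (12,10)]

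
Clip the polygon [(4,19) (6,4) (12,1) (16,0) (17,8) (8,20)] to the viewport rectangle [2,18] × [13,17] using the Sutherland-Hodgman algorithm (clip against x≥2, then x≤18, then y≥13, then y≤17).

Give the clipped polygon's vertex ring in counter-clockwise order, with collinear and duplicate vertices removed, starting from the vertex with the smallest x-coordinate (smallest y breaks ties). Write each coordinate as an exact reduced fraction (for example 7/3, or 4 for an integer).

Clipped polygon: [(64/15,17) (24/5,13) (53/4,13) (41/4,17)]

1. After x ≥ 2: [(4,19) (6,4) (12,1) (16,0) (17,8) (8,20)]
2. After x ≤ 18: [(4,19) (6,4) (12,1) (16,0) (17,8) (8,20)]
3. After y ≥ 13: [(4,19) (24/5,13) (53/4,13) (8,20)]
4. After y ≤ 17: [(64/15,17) (24/5,13) (53/4,13) (41/4,17)]
5. Canonical ring: [(64/15,17) (24/5,13) (53/4,13) (41/4,17)]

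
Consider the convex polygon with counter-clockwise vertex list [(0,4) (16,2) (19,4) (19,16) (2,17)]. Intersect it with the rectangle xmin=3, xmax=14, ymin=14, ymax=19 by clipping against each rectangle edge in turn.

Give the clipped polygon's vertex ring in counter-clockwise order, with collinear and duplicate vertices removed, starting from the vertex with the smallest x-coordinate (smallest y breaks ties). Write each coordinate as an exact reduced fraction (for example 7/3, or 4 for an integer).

1. After x ≥ 3: [(3,29/8) (16,2) (19,4) (19,16) (3,288/17)]
2. After x ≤ 14: [(3,29/8) (14,9/4) (14,277/17) (3,288/17)]
3. After y ≥ 14: [(3,14) (14,14) (14,277/17) (3,288/17)]
4. After y ≤ 19: [(3,14) (14,14) (14,277/17) (3,288/17)]
5. Canonical ring: [(3,14) (14,14) (14,277/17) (3,288/17)]

Clipped polygon: [(3,14) (14,14) (14,277/17) (3,288/17)]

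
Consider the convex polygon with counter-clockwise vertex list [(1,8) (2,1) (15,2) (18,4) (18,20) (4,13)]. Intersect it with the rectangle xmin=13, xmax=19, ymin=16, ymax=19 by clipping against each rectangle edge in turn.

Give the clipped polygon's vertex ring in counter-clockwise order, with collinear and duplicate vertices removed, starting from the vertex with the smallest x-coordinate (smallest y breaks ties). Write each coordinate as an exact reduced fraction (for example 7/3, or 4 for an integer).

Clipped polygon: [(13,16) (18,16) (18,19) (16,19) (13,35/2)]

1. After x ≥ 13: [(13,24/13) (15,2) (18,4) (18,20) (13,35/2)]
2. After x ≤ 19: [(13,24/13) (15,2) (18,4) (18,20) (13,35/2)]
3. After y ≥ 16: [(13,16) (18,16) (18,20) (13,35/2)]
4. After y ≤ 19: [(13,16) (18,16) (18,19) (16,19) (13,35/2)]
5. Canonical ring: [(13,16) (18,16) (18,19) (16,19) (13,35/2)]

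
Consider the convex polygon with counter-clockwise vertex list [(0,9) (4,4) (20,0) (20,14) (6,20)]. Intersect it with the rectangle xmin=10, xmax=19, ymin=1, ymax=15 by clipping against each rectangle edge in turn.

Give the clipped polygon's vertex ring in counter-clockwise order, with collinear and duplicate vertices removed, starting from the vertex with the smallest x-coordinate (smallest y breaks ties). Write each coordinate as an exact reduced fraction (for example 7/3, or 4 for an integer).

Clipped polygon: [(10,5/2) (16,1) (19,1) (19,101/7) (53/3,15) (10,15)]

1. After x ≥ 10: [(10,5/2) (20,0) (20,14) (10,128/7)]
2. After x ≤ 19: [(10,5/2) (19,1/4) (19,101/7) (10,128/7)]
3. After y ≥ 1: [(10,5/2) (16,1) (19,1) (19,101/7) (10,128/7)]
4. After y ≤ 15: [(10,15) (10,5/2) (16,1) (19,1) (19,101/7) (53/3,15)]
5. Canonical ring: [(10,5/2) (16,1) (19,1) (19,101/7) (53/3,15) (10,15)]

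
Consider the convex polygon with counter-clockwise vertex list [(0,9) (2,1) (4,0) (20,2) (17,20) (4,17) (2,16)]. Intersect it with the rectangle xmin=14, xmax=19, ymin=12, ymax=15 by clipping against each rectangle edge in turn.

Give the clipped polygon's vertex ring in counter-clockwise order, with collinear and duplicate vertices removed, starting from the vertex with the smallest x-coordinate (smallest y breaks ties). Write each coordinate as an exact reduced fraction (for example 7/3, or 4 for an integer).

Clipped polygon: [(14,12) (55/3,12) (107/6,15) (14,15)]

1. After x ≥ 14: [(14,5/4) (20,2) (17,20) (14,251/13)]
2. After x ≤ 19: [(14,5/4) (19,15/8) (19,8) (17,20) (14,251/13)]
3. After y ≥ 12: [(14,12) (55/3,12) (17,20) (14,251/13)]
4. After y ≤ 15: [(14,15) (14,12) (55/3,12) (107/6,15)]
5. Canonical ring: [(14,12) (55/3,12) (107/6,15) (14,15)]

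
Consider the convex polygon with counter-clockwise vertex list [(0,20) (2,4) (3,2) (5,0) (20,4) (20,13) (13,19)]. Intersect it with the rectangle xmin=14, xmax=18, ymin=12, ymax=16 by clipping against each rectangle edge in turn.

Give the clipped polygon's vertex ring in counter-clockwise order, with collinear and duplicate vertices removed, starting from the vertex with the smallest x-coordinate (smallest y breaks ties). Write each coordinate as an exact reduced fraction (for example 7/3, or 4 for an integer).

Clipped polygon: [(14,12) (18,12) (18,103/7) (33/2,16) (14,16)]

1. After x ≥ 14: [(14,12/5) (20,4) (20,13) (14,127/7)]
2. After x ≤ 18: [(14,12/5) (18,52/15) (18,103/7) (14,127/7)]
3. After y ≥ 12: [(14,12) (18,12) (18,103/7) (14,127/7)]
4. After y ≤ 16: [(14,16) (14,12) (18,12) (18,103/7) (33/2,16)]
5. Canonical ring: [(14,12) (18,12) (18,103/7) (33/2,16) (14,16)]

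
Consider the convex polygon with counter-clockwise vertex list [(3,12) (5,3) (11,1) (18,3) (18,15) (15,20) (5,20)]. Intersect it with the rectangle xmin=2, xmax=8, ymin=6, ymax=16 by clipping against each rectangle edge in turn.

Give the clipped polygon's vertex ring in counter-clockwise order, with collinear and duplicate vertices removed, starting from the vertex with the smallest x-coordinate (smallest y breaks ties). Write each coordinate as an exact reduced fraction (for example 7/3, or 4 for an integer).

Clipped polygon: [(3,12) (13/3,6) (8,6) (8,16) (4,16)]

1. After x ≥ 2: [(3,12) (5,3) (11,1) (18,3) (18,15) (15,20) (5,20)]
2. After x ≤ 8: [(3,12) (5,3) (8,2) (8,20) (5,20)]
3. After y ≥ 6: [(3,12) (13/3,6) (8,6) (8,20) (5,20)]
4. After y ≤ 16: [(4,16) (3,12) (13/3,6) (8,6) (8,16)]
5. Canonical ring: [(3,12) (13/3,6) (8,6) (8,16) (4,16)]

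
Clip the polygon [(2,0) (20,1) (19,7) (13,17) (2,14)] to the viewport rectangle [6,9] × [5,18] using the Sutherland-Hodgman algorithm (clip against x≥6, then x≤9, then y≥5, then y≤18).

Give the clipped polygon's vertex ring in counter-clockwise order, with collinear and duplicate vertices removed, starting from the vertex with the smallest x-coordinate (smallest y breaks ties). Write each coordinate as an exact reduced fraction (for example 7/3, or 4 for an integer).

Clipped polygon: [(6,5) (9,5) (9,175/11) (6,166/11)]

1. After x ≥ 6: [(6,2/9) (20,1) (19,7) (13,17) (6,166/11)]
2. After x ≤ 9: [(6,2/9) (9,7/18) (9,175/11) (6,166/11)]
3. After y ≥ 5: [(6,5) (9,5) (9,175/11) (6,166/11)]
4. After y ≤ 18: [(6,5) (9,5) (9,175/11) (6,166/11)]
5. Canonical ring: [(6,5) (9,5) (9,175/11) (6,166/11)]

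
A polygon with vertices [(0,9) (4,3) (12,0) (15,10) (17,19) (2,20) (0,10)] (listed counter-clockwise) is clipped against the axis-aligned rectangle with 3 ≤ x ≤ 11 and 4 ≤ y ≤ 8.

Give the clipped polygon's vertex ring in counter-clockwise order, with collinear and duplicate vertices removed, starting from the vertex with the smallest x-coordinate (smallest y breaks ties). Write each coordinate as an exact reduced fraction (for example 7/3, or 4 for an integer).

1. After x ≥ 3: [(3,9/2) (4,3) (12,0) (15,10) (17,19) (3,299/15)]
2. After x ≤ 11: [(3,9/2) (4,3) (11,3/8) (11,97/5) (3,299/15)]
3. After y ≥ 4: [(3,9/2) (10/3,4) (11,4) (11,97/5) (3,299/15)]
4. After y ≤ 8: [(3,8) (3,9/2) (10/3,4) (11,4) (11,8)]
5. Canonical ring: [(3,9/2) (10/3,4) (11,4) (11,8) (3,8)]

Clipped polygon: [(3,9/2) (10/3,4) (11,4) (11,8) (3,8)]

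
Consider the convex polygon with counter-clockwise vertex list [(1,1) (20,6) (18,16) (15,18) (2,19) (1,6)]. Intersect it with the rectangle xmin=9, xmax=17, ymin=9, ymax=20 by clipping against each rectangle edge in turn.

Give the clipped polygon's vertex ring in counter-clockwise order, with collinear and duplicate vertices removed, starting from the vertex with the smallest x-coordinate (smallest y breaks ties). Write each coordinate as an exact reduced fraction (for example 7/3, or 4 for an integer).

Clipped polygon: [(9,9) (17,9) (17,50/3) (15,18) (9,240/13)]

1. After x ≥ 9: [(9,59/19) (20,6) (18,16) (15,18) (9,240/13)]
2. After x ≤ 17: [(9,59/19) (17,99/19) (17,50/3) (15,18) (9,240/13)]
3. After y ≥ 9: [(9,9) (17,9) (17,50/3) (15,18) (9,240/13)]
4. After y ≤ 20: [(9,9) (17,9) (17,50/3) (15,18) (9,240/13)]
5. Canonical ring: [(9,9) (17,9) (17,50/3) (15,18) (9,240/13)]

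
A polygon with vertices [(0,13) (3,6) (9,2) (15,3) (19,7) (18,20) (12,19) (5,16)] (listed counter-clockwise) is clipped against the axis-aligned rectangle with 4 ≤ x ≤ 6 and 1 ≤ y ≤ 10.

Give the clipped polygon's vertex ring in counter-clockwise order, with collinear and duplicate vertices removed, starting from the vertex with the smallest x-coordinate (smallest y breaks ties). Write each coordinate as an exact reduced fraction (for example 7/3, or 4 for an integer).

1. After x ≥ 4: [(4,77/5) (4,16/3) (9,2) (15,3) (19,7) (18,20) (12,19) (5,16)]
2. After x ≤ 6: [(4,77/5) (4,16/3) (6,4) (6,115/7) (5,16)]
3. After y ≥ 1: [(4,77/5) (4,16/3) (6,4) (6,115/7) (5,16)]
4. After y ≤ 10: [(4,10) (4,16/3) (6,4) (6,10)]
5. Canonical ring: [(4,16/3) (6,4) (6,10) (4,10)]

Clipped polygon: [(4,16/3) (6,4) (6,10) (4,10)]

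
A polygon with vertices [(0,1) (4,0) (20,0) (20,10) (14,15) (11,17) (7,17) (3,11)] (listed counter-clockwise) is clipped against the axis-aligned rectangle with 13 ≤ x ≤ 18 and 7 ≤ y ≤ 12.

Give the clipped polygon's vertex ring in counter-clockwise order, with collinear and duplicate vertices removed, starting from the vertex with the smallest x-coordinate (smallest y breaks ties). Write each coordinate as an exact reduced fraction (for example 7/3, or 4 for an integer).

Clipped polygon: [(13,7) (18,7) (18,35/3) (88/5,12) (13,12)]

1. After x ≥ 13: [(13,0) (20,0) (20,10) (14,15) (13,47/3)]
2. After x ≤ 18: [(13,0) (18,0) (18,35/3) (14,15) (13,47/3)]
3. After y ≥ 7: [(13,7) (18,7) (18,35/3) (14,15) (13,47/3)]
4. After y ≤ 12: [(13,12) (13,7) (18,7) (18,35/3) (88/5,12)]
5. Canonical ring: [(13,7) (18,7) (18,35/3) (88/5,12) (13,12)]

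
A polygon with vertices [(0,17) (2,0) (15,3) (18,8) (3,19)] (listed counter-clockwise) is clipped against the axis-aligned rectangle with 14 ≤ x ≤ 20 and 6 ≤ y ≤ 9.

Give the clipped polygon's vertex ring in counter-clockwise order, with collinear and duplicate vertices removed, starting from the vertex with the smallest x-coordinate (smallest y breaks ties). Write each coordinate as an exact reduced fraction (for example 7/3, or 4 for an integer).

1. After x ≥ 14: [(14,36/13) (15,3) (18,8) (14,164/15)]
2. After x ≤ 20: [(14,36/13) (15,3) (18,8) (14,164/15)]
3. After y ≥ 6: [(14,6) (84/5,6) (18,8) (14,164/15)]
4. After y ≤ 9: [(14,9) (14,6) (84/5,6) (18,8) (183/11,9)]
5. Canonical ring: [(14,6) (84/5,6) (18,8) (183/11,9) (14,9)]

Clipped polygon: [(14,6) (84/5,6) (18,8) (183/11,9) (14,9)]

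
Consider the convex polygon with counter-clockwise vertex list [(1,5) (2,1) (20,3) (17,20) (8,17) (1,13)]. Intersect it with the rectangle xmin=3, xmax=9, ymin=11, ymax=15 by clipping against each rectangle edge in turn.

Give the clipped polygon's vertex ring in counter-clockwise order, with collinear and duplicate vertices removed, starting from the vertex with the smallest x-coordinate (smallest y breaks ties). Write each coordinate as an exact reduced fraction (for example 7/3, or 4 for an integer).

Clipped polygon: [(3,11) (9,11) (9,15) (9/2,15) (3,99/7)]

1. After x ≥ 3: [(3,10/9) (20,3) (17,20) (8,17) (3,99/7)]
2. After x ≤ 9: [(3,10/9) (9,16/9) (9,52/3) (8,17) (3,99/7)]
3. After y ≥ 11: [(3,11) (9,11) (9,52/3) (8,17) (3,99/7)]
4. After y ≤ 15: [(3,11) (9,11) (9,15) (9/2,15) (3,99/7)]
5. Canonical ring: [(3,11) (9,11) (9,15) (9/2,15) (3,99/7)]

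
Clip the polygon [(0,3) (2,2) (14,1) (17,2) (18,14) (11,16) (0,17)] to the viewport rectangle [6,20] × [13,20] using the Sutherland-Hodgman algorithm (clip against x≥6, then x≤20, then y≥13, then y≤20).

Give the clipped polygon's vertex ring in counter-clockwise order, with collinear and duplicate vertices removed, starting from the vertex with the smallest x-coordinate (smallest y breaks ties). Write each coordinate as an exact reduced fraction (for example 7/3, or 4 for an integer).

1. After x ≥ 6: [(6,5/3) (14,1) (17,2) (18,14) (11,16) (6,181/11)]
2. After x ≤ 20: [(6,5/3) (14,1) (17,2) (18,14) (11,16) (6,181/11)]
3. After y ≥ 13: [(6,13) (215/12,13) (18,14) (11,16) (6,181/11)]
4. After y ≤ 20: [(6,13) (215/12,13) (18,14) (11,16) (6,181/11)]
5. Canonical ring: [(6,13) (215/12,13) (18,14) (11,16) (6,181/11)]

Clipped polygon: [(6,13) (215/12,13) (18,14) (11,16) (6,181/11)]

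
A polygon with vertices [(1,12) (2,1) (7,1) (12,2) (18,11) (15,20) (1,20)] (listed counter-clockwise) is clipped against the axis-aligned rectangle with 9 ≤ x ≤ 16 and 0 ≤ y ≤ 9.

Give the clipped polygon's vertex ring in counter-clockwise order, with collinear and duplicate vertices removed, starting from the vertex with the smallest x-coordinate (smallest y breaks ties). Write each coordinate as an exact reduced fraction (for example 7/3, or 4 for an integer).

Clipped polygon: [(9,7/5) (12,2) (16,8) (16,9) (9,9)]

1. After x ≥ 9: [(9,7/5) (12,2) (18,11) (15,20) (9,20)]
2. After x ≤ 16: [(9,7/5) (12,2) (16,8) (16,17) (15,20) (9,20)]
3. After y ≥ 0: [(9,7/5) (12,2) (16,8) (16,17) (15,20) (9,20)]
4. After y ≤ 9: [(9,9) (9,7/5) (12,2) (16,8) (16,9)]
5. Canonical ring: [(9,7/5) (12,2) (16,8) (16,9) (9,9)]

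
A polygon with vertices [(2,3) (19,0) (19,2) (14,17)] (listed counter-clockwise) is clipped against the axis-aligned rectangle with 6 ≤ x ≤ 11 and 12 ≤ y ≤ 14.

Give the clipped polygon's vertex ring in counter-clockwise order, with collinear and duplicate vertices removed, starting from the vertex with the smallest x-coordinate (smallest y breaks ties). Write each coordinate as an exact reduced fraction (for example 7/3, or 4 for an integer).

Clipped polygon: [(68/7,12) (11,12) (11,27/2)]

1. After x ≥ 6: [(6,23/3) (6,39/17) (19,0) (19,2) (14,17)]
2. After x ≤ 11: [(11,27/2) (6,23/3) (6,39/17) (11,24/17)]
3. After y ≥ 12: [(11,12) (11,27/2) (68/7,12)]
4. After y ≤ 14: [(11,12) (11,27/2) (68/7,12)]
5. Canonical ring: [(68/7,12) (11,12) (11,27/2)]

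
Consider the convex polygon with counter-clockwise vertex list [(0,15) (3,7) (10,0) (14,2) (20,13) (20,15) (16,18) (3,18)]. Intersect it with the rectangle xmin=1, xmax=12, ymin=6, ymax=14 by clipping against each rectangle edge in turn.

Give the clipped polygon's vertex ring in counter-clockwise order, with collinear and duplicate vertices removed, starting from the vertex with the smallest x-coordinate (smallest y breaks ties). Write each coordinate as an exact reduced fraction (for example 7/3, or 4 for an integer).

1. After x ≥ 1: [(1,16) (1,37/3) (3,7) (10,0) (14,2) (20,13) (20,15) (16,18) (3,18)]
2. After x ≤ 12: [(1,16) (1,37/3) (3,7) (10,0) (12,1) (12,18) (3,18)]
3. After y ≥ 6: [(1,16) (1,37/3) (3,7) (4,6) (12,6) (12,18) (3,18)]
4. After y ≤ 14: [(1,14) (1,37/3) (3,7) (4,6) (12,6) (12,14)]
5. Canonical ring: [(1,37/3) (3,7) (4,6) (12,6) (12,14) (1,14)]

Clipped polygon: [(1,37/3) (3,7) (4,6) (12,6) (12,14) (1,14)]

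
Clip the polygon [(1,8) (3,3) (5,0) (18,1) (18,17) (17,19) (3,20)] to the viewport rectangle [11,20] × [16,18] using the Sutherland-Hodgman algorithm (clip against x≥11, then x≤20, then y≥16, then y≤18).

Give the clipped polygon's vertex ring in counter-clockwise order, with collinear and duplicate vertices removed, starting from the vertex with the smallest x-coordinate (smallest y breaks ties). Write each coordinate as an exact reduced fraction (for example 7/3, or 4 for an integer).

Clipped polygon: [(11,16) (18,16) (18,17) (35/2,18) (11,18)]

1. After x ≥ 11: [(11,6/13) (18,1) (18,17) (17,19) (11,136/7)]
2. After x ≤ 20: [(11,6/13) (18,1) (18,17) (17,19) (11,136/7)]
3. After y ≥ 16: [(11,16) (18,16) (18,17) (17,19) (11,136/7)]
4. After y ≤ 18: [(11,18) (11,16) (18,16) (18,17) (35/2,18)]
5. Canonical ring: [(11,16) (18,16) (18,17) (35/2,18) (11,18)]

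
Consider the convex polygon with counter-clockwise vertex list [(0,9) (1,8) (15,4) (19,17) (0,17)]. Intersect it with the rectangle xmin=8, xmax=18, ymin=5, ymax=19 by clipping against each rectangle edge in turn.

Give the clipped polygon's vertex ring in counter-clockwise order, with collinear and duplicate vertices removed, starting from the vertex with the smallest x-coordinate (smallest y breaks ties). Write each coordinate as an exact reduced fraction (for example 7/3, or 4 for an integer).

1. After x ≥ 8: [(8,6) (15,4) (19,17) (8,17)]
2. After x ≤ 18: [(8,6) (15,4) (18,55/4) (18,17) (8,17)]
3. After y ≥ 5: [(8,6) (23/2,5) (199/13,5) (18,55/4) (18,17) (8,17)]
4. After y ≤ 19: [(8,6) (23/2,5) (199/13,5) (18,55/4) (18,17) (8,17)]
5. Canonical ring: [(8,6) (23/2,5) (199/13,5) (18,55/4) (18,17) (8,17)]

Clipped polygon: [(8,6) (23/2,5) (199/13,5) (18,55/4) (18,17) (8,17)]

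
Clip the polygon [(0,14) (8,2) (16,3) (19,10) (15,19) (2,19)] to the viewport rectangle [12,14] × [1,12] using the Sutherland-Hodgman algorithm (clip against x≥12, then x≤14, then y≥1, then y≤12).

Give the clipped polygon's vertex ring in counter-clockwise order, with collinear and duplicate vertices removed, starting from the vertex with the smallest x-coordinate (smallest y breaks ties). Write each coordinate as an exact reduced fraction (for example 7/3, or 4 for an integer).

Clipped polygon: [(12,5/2) (14,11/4) (14,12) (12,12)]

1. After x ≥ 12: [(12,5/2) (16,3) (19,10) (15,19) (12,19)]
2. After x ≤ 14: [(12,5/2) (14,11/4) (14,19) (12,19)]
3. After y ≥ 1: [(12,5/2) (14,11/4) (14,19) (12,19)]
4. After y ≤ 12: [(12,12) (12,5/2) (14,11/4) (14,12)]
5. Canonical ring: [(12,5/2) (14,11/4) (14,12) (12,12)]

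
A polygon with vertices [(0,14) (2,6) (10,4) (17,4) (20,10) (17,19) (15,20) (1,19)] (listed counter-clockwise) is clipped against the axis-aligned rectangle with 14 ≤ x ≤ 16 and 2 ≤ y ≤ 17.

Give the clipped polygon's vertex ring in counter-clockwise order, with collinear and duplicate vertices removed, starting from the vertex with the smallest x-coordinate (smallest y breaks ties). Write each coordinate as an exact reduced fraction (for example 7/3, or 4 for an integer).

1. After x ≥ 14: [(14,4) (17,4) (20,10) (17,19) (15,20) (14,279/14)]
2. After x ≤ 16: [(14,4) (16,4) (16,39/2) (15,20) (14,279/14)]
3. After y ≥ 2: [(14,4) (16,4) (16,39/2) (15,20) (14,279/14)]
4. After y ≤ 17: [(14,17) (14,4) (16,4) (16,17)]
5. Canonical ring: [(14,4) (16,4) (16,17) (14,17)]

Clipped polygon: [(14,4) (16,4) (16,17) (14,17)]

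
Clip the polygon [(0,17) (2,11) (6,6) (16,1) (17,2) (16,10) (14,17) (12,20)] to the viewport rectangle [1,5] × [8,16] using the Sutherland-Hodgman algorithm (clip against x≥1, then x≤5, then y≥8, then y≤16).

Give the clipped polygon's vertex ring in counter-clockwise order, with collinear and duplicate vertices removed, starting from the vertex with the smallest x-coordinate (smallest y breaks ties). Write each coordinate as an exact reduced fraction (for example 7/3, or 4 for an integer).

1. After x ≥ 1: [(1,69/4) (1,14) (2,11) (6,6) (16,1) (17,2) (16,10) (14,17) (12,20)]
2. After x ≤ 5: [(5,73/4) (1,69/4) (1,14) (2,11) (5,29/4)]
3. After y ≥ 8: [(5,8) (5,73/4) (1,69/4) (1,14) (2,11) (22/5,8)]
4. After y ≤ 16: [(5,8) (5,16) (1,16) (1,14) (2,11) (22/5,8)]
5. Canonical ring: [(1,14) (2,11) (22/5,8) (5,8) (5,16) (1,16)]

Clipped polygon: [(1,14) (2,11) (22/5,8) (5,8) (5,16) (1,16)]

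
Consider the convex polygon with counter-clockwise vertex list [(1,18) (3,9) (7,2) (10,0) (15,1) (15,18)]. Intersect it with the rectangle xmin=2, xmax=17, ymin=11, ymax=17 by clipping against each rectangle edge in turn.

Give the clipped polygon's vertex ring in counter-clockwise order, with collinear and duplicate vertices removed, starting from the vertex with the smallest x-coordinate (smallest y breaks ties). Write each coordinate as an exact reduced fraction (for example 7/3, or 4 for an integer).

1. After x ≥ 2: [(2,18) (2,27/2) (3,9) (7,2) (10,0) (15,1) (15,18)]
2. After x ≤ 17: [(2,18) (2,27/2) (3,9) (7,2) (10,0) (15,1) (15,18)]
3. After y ≥ 11: [(2,18) (2,27/2) (23/9,11) (15,11) (15,18)]
4. After y ≤ 17: [(2,17) (2,27/2) (23/9,11) (15,11) (15,17)]
5. Canonical ring: [(2,27/2) (23/9,11) (15,11) (15,17) (2,17)]

Clipped polygon: [(2,27/2) (23/9,11) (15,11) (15,17) (2,17)]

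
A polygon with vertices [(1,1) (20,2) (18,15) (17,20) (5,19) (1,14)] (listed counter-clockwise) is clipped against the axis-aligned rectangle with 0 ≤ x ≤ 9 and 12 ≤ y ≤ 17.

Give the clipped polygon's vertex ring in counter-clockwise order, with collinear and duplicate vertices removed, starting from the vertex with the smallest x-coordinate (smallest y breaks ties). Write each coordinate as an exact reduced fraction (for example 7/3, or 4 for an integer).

1. After x ≥ 0: [(1,1) (20,2) (18,15) (17,20) (5,19) (1,14)]
2. After x ≤ 9: [(1,1) (9,27/19) (9,58/3) (5,19) (1,14)]
3. After y ≥ 12: [(1,12) (9,12) (9,58/3) (5,19) (1,14)]
4. After y ≤ 17: [(1,12) (9,12) (9,17) (17/5,17) (1,14)]
5. Canonical ring: [(1,12) (9,12) (9,17) (17/5,17) (1,14)]

Clipped polygon: [(1,12) (9,12) (9,17) (17/5,17) (1,14)]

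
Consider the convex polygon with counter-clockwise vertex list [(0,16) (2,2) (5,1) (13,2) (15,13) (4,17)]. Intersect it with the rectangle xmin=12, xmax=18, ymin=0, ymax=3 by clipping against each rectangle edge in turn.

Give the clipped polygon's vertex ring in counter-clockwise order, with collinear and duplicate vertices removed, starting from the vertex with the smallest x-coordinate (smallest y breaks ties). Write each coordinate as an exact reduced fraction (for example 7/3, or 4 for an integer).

Clipped polygon: [(12,15/8) (13,2) (145/11,3) (12,3)]

1. After x ≥ 12: [(12,15/8) (13,2) (15,13) (12,155/11)]
2. After x ≤ 18: [(12,15/8) (13,2) (15,13) (12,155/11)]
3. After y ≥ 0: [(12,15/8) (13,2) (15,13) (12,155/11)]
4. After y ≤ 3: [(12,3) (12,15/8) (13,2) (145/11,3)]
5. Canonical ring: [(12,15/8) (13,2) (145/11,3) (12,3)]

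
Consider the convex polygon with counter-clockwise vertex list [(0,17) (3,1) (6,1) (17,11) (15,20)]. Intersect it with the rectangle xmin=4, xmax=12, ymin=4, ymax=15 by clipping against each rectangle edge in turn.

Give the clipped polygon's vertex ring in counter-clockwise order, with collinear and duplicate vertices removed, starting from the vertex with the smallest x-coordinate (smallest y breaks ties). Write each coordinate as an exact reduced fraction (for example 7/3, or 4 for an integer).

1. After x ≥ 4: [(4,89/5) (4,1) (6,1) (17,11) (15,20)]
2. After x ≤ 12: [(12,97/5) (4,89/5) (4,1) (6,1) (12,71/11)]
3. After y ≥ 4: [(12,97/5) (4,89/5) (4,4) (93/10,4) (12,71/11)]
4. After y ≤ 15: [(12,15) (4,15) (4,4) (93/10,4) (12,71/11)]
5. Canonical ring: [(4,4) (93/10,4) (12,71/11) (12,15) (4,15)]

Clipped polygon: [(4,4) (93/10,4) (12,71/11) (12,15) (4,15)]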